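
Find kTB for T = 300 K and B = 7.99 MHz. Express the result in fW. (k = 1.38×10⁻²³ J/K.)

33.1 fW

P_n = kTB = 1.38×10⁻²³ × 300 × 7.99×10⁶ = 3.31×10⁻¹⁴ W = 33.1 fW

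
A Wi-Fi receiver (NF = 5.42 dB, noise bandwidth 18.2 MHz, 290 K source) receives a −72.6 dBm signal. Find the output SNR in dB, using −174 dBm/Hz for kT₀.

23.4 dB

Noise floor: N = −174 + 10 log₁₀(B) + NF
10 log₁₀(1.82×10⁷) = 72.6 dB
N = −174 + 72.6 + 5.42 = −95.98 dBm
SNR = P_sig − N = −72.6 − (−95.98) = 23.38 dB → 23.4 dB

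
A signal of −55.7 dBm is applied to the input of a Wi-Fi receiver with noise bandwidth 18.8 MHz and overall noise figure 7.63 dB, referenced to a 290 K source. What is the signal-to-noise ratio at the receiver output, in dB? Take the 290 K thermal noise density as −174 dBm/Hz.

37.9 dB

Noise floor: N = −174 + 10 log₁₀(B) + NF
10 log₁₀(1.88×10⁷) = 72.74 dB
N = −174 + 72.74 + 7.63 = −93.63 dBm
SNR = P_sig − N = −55.7 − (−93.63) = 37.93 dB → 37.9 dB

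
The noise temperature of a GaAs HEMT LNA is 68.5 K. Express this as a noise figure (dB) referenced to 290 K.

0.921 dB

F = 1 + T_e/T₀ = 1 + 68.5/290 = 1.23621
NF = 10 log₁₀(1.23621) = 0.921 dB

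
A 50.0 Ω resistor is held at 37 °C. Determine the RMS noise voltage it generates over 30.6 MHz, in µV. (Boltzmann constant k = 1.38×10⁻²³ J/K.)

5.12 µV

T = 37 °C + 273.15 = 310.15 K
V_n = √(4kTRB)
4kTRB = 4 × 1.38×10⁻²³ × 310.15 × 5.00×10¹ × 3.06×10⁷ = 2.62×10⁻¹¹ V²
V_n = √(2.62×10⁻¹¹) = 5.12×10⁻⁶ V = 5.12 µV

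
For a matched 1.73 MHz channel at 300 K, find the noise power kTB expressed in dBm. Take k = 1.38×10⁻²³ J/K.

P_n = kTB = 1.38×10⁻²³ × 300 × 1.73×10⁶ = 7.16×10⁻¹⁵ W
In dBm: 10 log₁₀(7.16×10⁻¹⁵ / 10⁻³) = −111.4 dBm

−111.4 dBm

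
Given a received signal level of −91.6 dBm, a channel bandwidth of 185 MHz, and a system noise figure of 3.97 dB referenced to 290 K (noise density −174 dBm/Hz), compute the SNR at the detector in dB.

−4.2 dB

Noise floor: N = −174 + 10 log₁₀(B) + NF
10 log₁₀(1.85×10⁸) = 82.67 dB
N = −174 + 82.67 + 3.97 = −87.36 dBm
SNR = P_sig − N = −91.6 − (−87.36) = −4.24 dB → −4.2 dB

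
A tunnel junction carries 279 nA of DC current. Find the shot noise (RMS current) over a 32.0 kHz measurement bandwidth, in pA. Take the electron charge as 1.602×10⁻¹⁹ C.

I_n = √(2qI·B)
2qI·B = 2 × 1.602×10⁻¹⁹ × 2.79×10⁻⁷ × 3.20×10⁴ = 2.86×10⁻²¹ A²
I_n = √(2.86×10⁻²¹) = 5.35×10⁻¹¹ A = 53.5 pA

53.5 pA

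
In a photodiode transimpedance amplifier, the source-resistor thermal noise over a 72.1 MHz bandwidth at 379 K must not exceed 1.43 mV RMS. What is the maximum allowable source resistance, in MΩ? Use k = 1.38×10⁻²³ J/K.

1.36 MΩ

Johnson–Nyquist: V_n = √(4kTRB) ⇒ R = V_n² / (4kTB)
4kTB = 4 × 1.38×10⁻²³ × 379 × 7.21×10⁷ = 1.51×10⁻¹²
R = (1.43×10⁻³)² / 1.51×10⁻¹² = 1.36×10⁶ Ω = 1.36 MΩ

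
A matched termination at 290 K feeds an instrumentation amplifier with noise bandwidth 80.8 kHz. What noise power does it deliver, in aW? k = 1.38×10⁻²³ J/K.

323 aW

P_n = kTB = 1.38×10⁻²³ × 290 × 8.08×10⁴ = 3.23×10⁻¹⁶ W = 323 aW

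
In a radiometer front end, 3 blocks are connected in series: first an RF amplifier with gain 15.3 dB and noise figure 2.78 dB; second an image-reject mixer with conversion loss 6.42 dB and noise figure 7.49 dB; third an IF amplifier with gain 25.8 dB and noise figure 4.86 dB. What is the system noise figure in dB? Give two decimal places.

Convert to linear (a loss of L dB is a gain of −L dB): F_i = 10^(NF_i/10), G_i = 10^(G_i,dB/10)
  Stage 1: F_1 = 10^(2.78/10) = 1.897, G_1 = 10^(15.3/10) = 33.88
  Stage 2: F_2 = 10^(7.49/10) = 5.610, G_2 = 10^(−6.42/10) = 0.2280
  Stage 3: F_3 = 10^(4.86/10) = 3.062, G_3 = 10^(25.8/10) = 380.2
Friis cascade:
  F = 1.897 + (5.610 − 1)/33.88 + (3.062 − 1)/7.727 = 2.300
NF = 10 log₁₀(2.300) = 3.62 dB

3.62 dB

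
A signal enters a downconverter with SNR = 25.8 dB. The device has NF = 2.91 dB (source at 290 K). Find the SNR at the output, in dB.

22.89 dB

By definition F = SNR_in/SNR_out, so in dB: SNR_out = SNR_in − NF
SNR_out = 25.8 − 2.91 = 22.89 dB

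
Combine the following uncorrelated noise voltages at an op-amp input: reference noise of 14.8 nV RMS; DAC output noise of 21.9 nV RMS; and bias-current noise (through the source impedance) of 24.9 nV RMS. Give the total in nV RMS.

Uncorrelated sources add in power (mean-square): V_tot = √(ΣV_i²)
V_tot = √[(1.48×10⁻⁸)² + (2.19×10⁻⁸)² + (2.49×10⁻⁸)²] = 3.63×10⁻⁸ V = 36.3 nV

36.3 nV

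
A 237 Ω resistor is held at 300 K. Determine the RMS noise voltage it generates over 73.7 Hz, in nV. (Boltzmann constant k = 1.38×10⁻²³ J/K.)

17.0 nV

V_n = √(4kTRB)
4kTRB = 4 × 1.38×10⁻²³ × 300 × 2.37×10² × 7.37×10¹ = 2.89×10⁻¹⁶ V²
V_n = √(2.89×10⁻¹⁶) = 1.70×10⁻⁸ V = 17.0 nV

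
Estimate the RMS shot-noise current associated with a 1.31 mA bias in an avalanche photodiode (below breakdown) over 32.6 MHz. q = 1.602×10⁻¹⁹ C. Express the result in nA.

117 nA

I_n = √(2qI·B)
2qI·B = 2 × 1.602×10⁻¹⁹ × 1.31×10⁻³ × 3.26×10⁷ = 1.37×10⁻¹⁴ A²
I_n = √(1.37×10⁻¹⁴) = 1.17×10⁻⁷ A = 117 nA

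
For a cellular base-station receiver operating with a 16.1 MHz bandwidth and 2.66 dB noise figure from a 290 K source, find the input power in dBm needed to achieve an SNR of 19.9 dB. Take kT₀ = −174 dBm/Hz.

−79.4 dBm

Sensitivity = −174 + 10 log₁₀(B) + NF + SNR_min
= −174 + 72.07 + 2.66 + 19.9
= −79.37 dBm → −79.4 dBm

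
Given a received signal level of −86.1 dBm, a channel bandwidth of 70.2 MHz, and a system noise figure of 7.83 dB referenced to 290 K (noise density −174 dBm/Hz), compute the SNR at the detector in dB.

1.6 dB

Noise floor: N = −174 + 10 log₁₀(B) + NF
10 log₁₀(7.02×10⁷) = 78.46 dB
N = −174 + 78.46 + 7.83 = −87.71 dBm
SNR = P_sig − N = −86.1 − (−87.71) = 1.61 dB → 1.6 dB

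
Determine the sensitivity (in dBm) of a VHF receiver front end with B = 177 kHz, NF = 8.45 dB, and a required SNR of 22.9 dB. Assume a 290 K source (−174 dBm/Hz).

Sensitivity = −174 + 10 log₁₀(B) + NF + SNR_min
= −174 + 52.48 + 8.45 + 22.9
= −90.17 dBm → −90.2 dBm

−90.2 dBm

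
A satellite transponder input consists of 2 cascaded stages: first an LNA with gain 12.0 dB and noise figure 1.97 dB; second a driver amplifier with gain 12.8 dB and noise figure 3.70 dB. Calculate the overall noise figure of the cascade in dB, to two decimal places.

Convert to linear (a loss of L dB is a gain of −L dB): F_i = 10^(NF_i/10), G_i = 10^(G_i,dB/10)
  Stage 1: F_1 = 10^(1.97/10) = 1.574, G_1 = 10^(12.0/10) = 15.85
  Stage 2: F_2 = 10^(3.70/10) = 2.344, G_2 = 10^(12.8/10) = 19.05
Friis cascade:
  F = 1.574 + (2.344 − 1)/15.85 = 1.659
NF = 10 log₁₀(1.659) = 2.20 dB

2.20 dB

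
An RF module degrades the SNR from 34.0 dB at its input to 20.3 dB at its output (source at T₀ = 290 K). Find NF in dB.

13.7 dB

NF (dB) = SNR_in(dB) − SNR_out(dB) when the source is at T₀
NF = 34.0 − 20.3 = 13.7 dB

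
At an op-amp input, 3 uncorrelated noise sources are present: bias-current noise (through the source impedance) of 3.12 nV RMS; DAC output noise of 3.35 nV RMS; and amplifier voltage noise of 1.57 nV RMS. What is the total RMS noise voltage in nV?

Uncorrelated sources add in power (mean-square): V_tot = √(ΣV_i²)
V_tot = √[(3.12×10⁻⁹)² + (3.35×10⁻⁹)² + (1.57×10⁻⁹)²] = 4.84×10⁻⁹ V = 4.84 nV

4.84 nV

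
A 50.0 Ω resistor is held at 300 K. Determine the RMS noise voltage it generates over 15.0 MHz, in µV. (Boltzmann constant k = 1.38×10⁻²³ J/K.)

V_n = √(4kTRB)
4kTRB = 4 × 1.38×10⁻²³ × 300 × 5.00×10¹ × 1.50×10⁷ = 1.24×10⁻¹¹ V²
V_n = √(1.24×10⁻¹¹) = 3.52×10⁻⁶ V = 3.52 µV

3.52 µV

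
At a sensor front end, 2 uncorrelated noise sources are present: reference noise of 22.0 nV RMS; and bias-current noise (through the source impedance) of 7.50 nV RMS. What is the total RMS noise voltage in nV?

23.2 nV

Uncorrelated sources add in power (mean-square): V_tot = √(ΣV_i²)
V_tot = √[(2.20×10⁻⁸)² + (7.50×10⁻⁹)²] = 2.32×10⁻⁸ V = 23.2 nV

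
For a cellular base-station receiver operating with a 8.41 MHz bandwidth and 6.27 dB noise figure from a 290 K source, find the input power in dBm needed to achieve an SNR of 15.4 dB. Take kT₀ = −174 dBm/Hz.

Sensitivity = −174 + 10 log₁₀(B) + NF + SNR_min
= −174 + 69.25 + 6.27 + 15.4
= −83.08 dBm → −83.1 dBm

−83.1 dBm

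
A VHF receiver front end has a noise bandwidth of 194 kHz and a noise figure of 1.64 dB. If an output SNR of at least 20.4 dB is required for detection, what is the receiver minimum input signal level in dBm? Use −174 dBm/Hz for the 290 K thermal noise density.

−99.1 dBm

Sensitivity = −174 + 10 log₁₀(B) + NF + SNR_min
= −174 + 52.88 + 1.64 + 20.4
= −99.08 dBm → −99.1 dBm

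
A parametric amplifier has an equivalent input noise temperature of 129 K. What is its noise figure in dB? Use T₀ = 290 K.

1.60 dB

F = 1 + T_e/T₀ = 1 + 129/290 = 1.44483
NF = 10 log₁₀(1.44483) = 1.60 dB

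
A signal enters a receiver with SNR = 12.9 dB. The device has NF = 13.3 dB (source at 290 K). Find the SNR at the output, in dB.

−0.4 dB

By definition F = SNR_in/SNR_out, so in dB: SNR_out = SNR_in − NF
SNR_out = 12.9 − 13.3 = −0.4 dB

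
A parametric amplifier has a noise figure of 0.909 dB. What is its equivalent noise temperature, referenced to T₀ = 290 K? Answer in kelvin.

F = 10^(0.909/10) = 1.23282
T_e = (F − 1)·T₀ = (1.23282 − 1) × 290 = 67.5 K

67.5 K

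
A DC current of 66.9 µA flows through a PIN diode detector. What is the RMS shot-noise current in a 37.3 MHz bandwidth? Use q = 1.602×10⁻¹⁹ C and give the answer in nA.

I_n = √(2qI·B)
2qI·B = 2 × 1.602×10⁻¹⁹ × 6.69×10⁻⁵ × 3.73×10⁷ = 8.00×10⁻¹⁶ A²
I_n = √(8.00×10⁻¹⁶) = 2.83×10⁻⁸ A = 28.3 nA

28.3 nA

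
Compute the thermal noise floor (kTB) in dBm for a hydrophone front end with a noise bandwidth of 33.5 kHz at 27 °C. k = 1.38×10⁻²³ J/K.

T = 27 °C + 273.15 = 300.15 K
P_n = kTB = 1.38×10⁻²³ × 300.15 × 3.35×10⁴ = 1.39×10⁻¹⁶ W
In dBm: 10 log₁₀(1.39×10⁻¹⁶ / 10⁻³) = −128.6 dBm

−128.6 dBm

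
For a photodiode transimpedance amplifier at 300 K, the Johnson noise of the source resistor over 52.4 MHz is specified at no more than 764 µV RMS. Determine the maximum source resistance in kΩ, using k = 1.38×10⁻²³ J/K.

Johnson–Nyquist: V_n = √(4kTRB) ⇒ R = V_n² / (4kTB)
4kTB = 4 × 1.38×10⁻²³ × 300 × 5.24×10⁷ = 8.68×10⁻¹³
R = (7.64×10⁻⁴)² / 8.68×10⁻¹³ = 6.73×10⁵ Ω = 673 kΩ

673 kΩ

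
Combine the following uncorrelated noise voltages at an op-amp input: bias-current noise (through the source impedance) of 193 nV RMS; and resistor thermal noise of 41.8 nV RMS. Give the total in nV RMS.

197 nV

Uncorrelated sources add in power (mean-square): V_tot = √(ΣV_i²)
V_tot = √[(1.93×10⁻⁷)² + (4.18×10⁻⁸)²] = 1.97×10⁻⁷ V = 197 nV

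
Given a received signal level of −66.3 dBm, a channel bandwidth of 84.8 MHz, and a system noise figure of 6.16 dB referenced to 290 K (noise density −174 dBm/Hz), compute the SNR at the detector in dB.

Noise floor: N = −174 + 10 log₁₀(B) + NF
10 log₁₀(8.48×10⁷) = 79.28 dB
N = −174 + 79.28 + 6.16 = −88.56 dBm
SNR = P_sig − N = −66.3 − (−88.56) = 22.26 dB → 22.3 dB

22.3 dB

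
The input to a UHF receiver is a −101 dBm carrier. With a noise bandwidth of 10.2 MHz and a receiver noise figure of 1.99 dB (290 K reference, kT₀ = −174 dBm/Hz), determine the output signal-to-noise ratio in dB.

Noise floor: N = −174 + 10 log₁₀(B) + NF
10 log₁₀(1.02×10⁷) = 70.09 dB
N = −174 + 70.09 + 1.99 = −101.92 dBm
SNR = P_sig − N = −101 − (−101.92) = 0.92 dB → 0.9 dB

0.9 dB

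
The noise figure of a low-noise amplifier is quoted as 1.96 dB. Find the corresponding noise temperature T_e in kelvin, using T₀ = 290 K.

F = 10^(1.96/10) = 1.57036
T_e = (F − 1)·T₀ = (1.57036 − 1) × 290 = 165 K

165 K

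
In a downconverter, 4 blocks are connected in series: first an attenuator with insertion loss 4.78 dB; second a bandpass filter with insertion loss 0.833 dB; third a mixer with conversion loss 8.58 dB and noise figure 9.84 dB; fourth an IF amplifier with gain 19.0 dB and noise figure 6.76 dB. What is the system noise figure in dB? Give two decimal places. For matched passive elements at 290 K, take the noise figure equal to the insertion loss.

Convert to linear (a loss of L dB is a gain of −L dB): F_i = 10^(NF_i/10), G_i = 10^(G_i,dB/10)
  Stage 1: F_1 = 10^(4.78/10) = 3.006, G_1 = 10^(−4.78/10) = 0.3327
  Stage 2: F_2 = 10^(0.833/10) = 1.211, G_2 = 10^(−0.833/10) = 0.8255
  Stage 3: F_3 = 10^(9.84/10) = 9.638, G_3 = 10^(−8.58/10) = 0.1387
  Stage 4: F_4 = 10^(6.76/10) = 4.742, G_4 = 10^(19.0/10) = 79.43
Friis cascade:
  F = 3.006 + (1.211 − 1)/0.3327 + (9.638 − 1)/0.2746 + (4.742 − 1)/0.03808 = 133.4
NF = 10 log₁₀(133.4) = 21.25 dB

21.25 dB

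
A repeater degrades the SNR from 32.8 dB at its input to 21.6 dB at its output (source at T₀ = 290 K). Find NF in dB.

11.2 dB

NF (dB) = SNR_in(dB) − SNR_out(dB) when the source is at T₀
NF = 32.8 − 21.6 = 11.2 dB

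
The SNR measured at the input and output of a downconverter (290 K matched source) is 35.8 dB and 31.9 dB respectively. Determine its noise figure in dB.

3.9 dB

NF (dB) = SNR_in(dB) − SNR_out(dB) when the source is at T₀
NF = 35.8 − 31.9 = 3.9 dB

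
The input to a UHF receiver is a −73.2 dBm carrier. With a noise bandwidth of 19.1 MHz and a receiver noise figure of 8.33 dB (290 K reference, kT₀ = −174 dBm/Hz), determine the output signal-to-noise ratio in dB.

19.7 dB

Noise floor: N = −174 + 10 log₁₀(B) + NF
10 log₁₀(1.91×10⁷) = 72.81 dB
N = −174 + 72.81 + 8.33 = −92.86 dBm
SNR = P_sig − N = −73.2 − (−92.86) = 19.66 dB → 19.7 dB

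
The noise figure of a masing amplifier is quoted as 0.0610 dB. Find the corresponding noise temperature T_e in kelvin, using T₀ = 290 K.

F = 10^(0.0610/10) = 1.01414
T_e = (F − 1)·T₀ = (1.01414 − 1) × 290 = 4.10 K

4.10 K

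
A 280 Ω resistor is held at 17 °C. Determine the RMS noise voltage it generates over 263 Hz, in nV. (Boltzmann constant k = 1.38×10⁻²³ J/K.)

34.3 nV

T = 17 °C + 273.15 = 290.15 K
V_n = √(4kTRB)
4kTRB = 4 × 1.38×10⁻²³ × 290.15 × 2.80×10² × 2.63×10² = 1.18×10⁻¹⁵ V²
V_n = √(1.18×10⁻¹⁵) = 3.43×10⁻⁸ V = 34.3 nV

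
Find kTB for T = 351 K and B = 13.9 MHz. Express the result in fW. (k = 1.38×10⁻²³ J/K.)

67.3 fW

P_n = kTB = 1.38×10⁻²³ × 351 × 1.39×10⁷ = 6.73×10⁻¹⁴ W = 67.3 fW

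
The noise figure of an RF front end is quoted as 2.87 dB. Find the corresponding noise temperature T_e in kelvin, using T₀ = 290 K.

272 K

F = 10^(2.87/10) = 1.93642
T_e = (F − 1)·T₀ = (1.93642 − 1) × 290 = 272 K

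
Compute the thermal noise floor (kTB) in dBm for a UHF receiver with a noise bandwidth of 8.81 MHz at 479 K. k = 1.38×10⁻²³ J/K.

P_n = kTB = 1.38×10⁻²³ × 479 × 8.81×10⁶ = 5.82×10⁻¹⁴ W
In dBm: 10 log₁₀(5.82×10⁻¹⁴ / 10⁻³) = −102.3 dBm

−102.3 dBm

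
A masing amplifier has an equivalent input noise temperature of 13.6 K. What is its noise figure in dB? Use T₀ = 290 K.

0.199 dB

F = 1 + T_e/T₀ = 1 + 13.6/290 = 1.0469
NF = 10 log₁₀(1.0469) = 0.199 dB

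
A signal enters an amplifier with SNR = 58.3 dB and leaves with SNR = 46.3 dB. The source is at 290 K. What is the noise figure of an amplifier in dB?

NF (dB) = SNR_in(dB) − SNR_out(dB) when the source is at T₀
NF = 58.3 − 46.3 = 12.0 dB

12.0 dB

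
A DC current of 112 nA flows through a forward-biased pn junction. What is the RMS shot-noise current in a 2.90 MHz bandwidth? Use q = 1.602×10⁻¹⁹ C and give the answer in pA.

I_n = √(2qI·B)
2qI·B = 2 × 1.602×10⁻¹⁹ × 1.12×10⁻⁷ × 2.90×10⁶ = 1.04×10⁻¹⁹ A²
I_n = √(1.04×10⁻¹⁹) = 3.23×10⁻¹⁰ A = 323 pA

323 pA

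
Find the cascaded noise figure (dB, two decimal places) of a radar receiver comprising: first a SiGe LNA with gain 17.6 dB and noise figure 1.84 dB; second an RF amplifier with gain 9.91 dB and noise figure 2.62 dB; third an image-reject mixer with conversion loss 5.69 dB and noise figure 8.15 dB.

Convert to linear (a loss of L dB is a gain of −L dB): F_i = 10^(NF_i/10), G_i = 10^(G_i,dB/10)
  Stage 1: F_1 = 10^(1.84/10) = 1.528, G_1 = 10^(17.6/10) = 57.54
  Stage 2: F_2 = 10^(2.62/10) = 1.828, G_2 = 10^(9.91/10) = 9.795
  Stage 3: F_3 = 10^(8.15/10) = 6.531, G_3 = 10^(−5.69/10) = 0.2698
Friis cascade:
  F = 1.528 + (1.828 − 1)/57.54 + (6.531 − 1)/563.6 = 1.552
NF = 10 log₁₀(1.552) = 1.91 dB

1.91 dB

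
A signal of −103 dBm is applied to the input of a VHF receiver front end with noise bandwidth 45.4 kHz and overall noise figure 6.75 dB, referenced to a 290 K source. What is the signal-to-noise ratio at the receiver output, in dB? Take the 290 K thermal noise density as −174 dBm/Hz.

Noise floor: N = −174 + 10 log₁₀(B) + NF
10 log₁₀(4.54×10⁴) = 46.57 dB
N = −174 + 46.57 + 6.75 = −120.68 dBm
SNR = P_sig − N = −103 − (−120.68) = 17.68 dB → 17.7 dB

17.7 dB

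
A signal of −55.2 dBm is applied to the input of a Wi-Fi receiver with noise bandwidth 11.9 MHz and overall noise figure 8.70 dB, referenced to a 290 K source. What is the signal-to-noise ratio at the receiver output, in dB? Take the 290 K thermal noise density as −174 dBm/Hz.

Noise floor: N = −174 + 10 log₁₀(B) + NF
10 log₁₀(1.19×10⁷) = 70.76 dB
N = −174 + 70.76 + 8.70 = −94.54 dBm
SNR = P_sig − N = −55.2 − (−94.54) = 39.34 dB → 39.3 dB

39.3 dB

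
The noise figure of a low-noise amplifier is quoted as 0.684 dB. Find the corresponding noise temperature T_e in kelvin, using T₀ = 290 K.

F = 10^(0.684/10) = 1.17058
T_e = (F − 1)·T₀ = (1.17058 − 1) × 290 = 49.5 K

49.5 K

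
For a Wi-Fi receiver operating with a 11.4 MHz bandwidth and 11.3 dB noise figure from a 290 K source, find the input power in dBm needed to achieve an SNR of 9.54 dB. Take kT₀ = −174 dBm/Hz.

Sensitivity = −174 + 10 log₁₀(B) + NF + SNR_min
= −174 + 70.57 + 11.3 + 9.54
= −82.59 dBm → −82.6 dBm

−82.6 dBm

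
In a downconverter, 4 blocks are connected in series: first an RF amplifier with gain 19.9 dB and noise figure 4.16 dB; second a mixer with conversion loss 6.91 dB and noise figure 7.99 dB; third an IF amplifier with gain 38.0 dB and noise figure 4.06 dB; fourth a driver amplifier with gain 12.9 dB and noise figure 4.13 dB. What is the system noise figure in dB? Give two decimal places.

Convert to linear (a loss of L dB is a gain of −L dB): F_i = 10^(NF_i/10), G_i = 10^(G_i,dB/10)
  Stage 1: F_1 = 10^(4.16/10) = 2.606, G_1 = 10^(19.9/10) = 97.72
  Stage 2: F_2 = 10^(7.99/10) = 6.295, G_2 = 10^(−6.91/10) = 0.2037
  Stage 3: F_3 = 10^(4.06/10) = 2.547, G_3 = 10^(38.0/10) = 6310
  Stage 4: F_4 = 10^(4.13/10) = 2.588, G_4 = 10^(12.9/10) = 19.50
Friis cascade:
  F = 2.606 + (6.295 − 1)/97.72 + (2.547 − 1)/19.91 + (2.588 − 1)/1.256×10⁵ = 2.738
NF = 10 log₁₀(2.738) = 4.37 dB

4.37 dB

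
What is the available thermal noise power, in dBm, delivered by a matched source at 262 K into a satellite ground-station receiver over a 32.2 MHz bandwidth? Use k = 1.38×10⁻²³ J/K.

P_n = kTB = 1.38×10⁻²³ × 262 × 3.22×10⁷ = 1.16×10⁻¹³ W
In dBm: 10 log₁₀(1.16×10⁻¹³ / 10⁻³) = −99.3 dBm

−99.3 dBm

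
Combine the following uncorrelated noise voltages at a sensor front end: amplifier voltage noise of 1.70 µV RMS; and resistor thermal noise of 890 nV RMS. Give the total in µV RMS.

1.92 µV

Uncorrelated sources add in power (mean-square): V_tot = √(ΣV_i²)
V_tot = √[(1.70×10⁻⁶)² + (8.90×10⁻⁷)²] = 1.92×10⁻⁶ V = 1.92 µV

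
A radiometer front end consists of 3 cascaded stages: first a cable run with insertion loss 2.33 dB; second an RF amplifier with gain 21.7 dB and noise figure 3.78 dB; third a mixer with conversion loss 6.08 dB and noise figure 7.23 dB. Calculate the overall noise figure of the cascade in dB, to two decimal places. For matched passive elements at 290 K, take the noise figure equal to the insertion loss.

6.16 dB

Convert to linear (a loss of L dB is a gain of −L dB): F_i = 10^(NF_i/10), G_i = 10^(G_i,dB/10)
  Stage 1: F_1 = 10^(2.33/10) = 1.710, G_1 = 10^(−2.33/10) = 0.5848
  Stage 2: F_2 = 10^(3.78/10) = 2.388, G_2 = 10^(21.7/10) = 147.9
  Stage 3: F_3 = 10^(7.23/10) = 5.284, G_3 = 10^(−6.08/10) = 0.2466
Friis cascade:
  F = 1.710 + (2.388 − 1)/0.5848 + (5.284 − 1)/86.50 = 4.133
NF = 10 log₁₀(4.133) = 6.16 dB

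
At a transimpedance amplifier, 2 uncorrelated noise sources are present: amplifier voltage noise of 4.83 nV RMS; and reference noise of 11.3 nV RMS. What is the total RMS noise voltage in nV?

12.3 nV

Uncorrelated sources add in power (mean-square): V_tot = √(ΣV_i²)
V_tot = √[(4.83×10⁻⁹)² + (1.13×10⁻⁸)²] = 1.23×10⁻⁸ V = 12.3 nV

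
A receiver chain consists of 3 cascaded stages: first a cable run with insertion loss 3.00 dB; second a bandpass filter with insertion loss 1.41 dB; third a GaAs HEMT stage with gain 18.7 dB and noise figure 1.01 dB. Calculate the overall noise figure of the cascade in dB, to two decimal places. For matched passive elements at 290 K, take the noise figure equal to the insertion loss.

5.42 dB

Convert to linear (a loss of L dB is a gain of −L dB): F_i = 10^(NF_i/10), G_i = 10^(G_i,dB/10)
  Stage 1: F_1 = 10^(3.00/10) = 1.995, G_1 = 10^(−3.00/10) = 0.5012
  Stage 2: F_2 = 10^(1.41/10) = 1.384, G_2 = 10^(−1.41/10) = 0.7228
  Stage 3: F_3 = 10^(1.01/10) = 1.262, G_3 = 10^(18.7/10) = 74.13
Friis cascade:
  F = 1.995 + (1.384 − 1)/0.5012 + (1.262 − 1)/0.3622 = 3.483
NF = 10 log₁₀(3.483) = 5.42 dB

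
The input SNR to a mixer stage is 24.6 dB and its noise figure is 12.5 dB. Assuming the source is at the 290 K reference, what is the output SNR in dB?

By definition F = SNR_in/SNR_out, so in dB: SNR_out = SNR_in − NF
SNR_out = 24.6 − 12.5 = 12.1 dB

12.1 dB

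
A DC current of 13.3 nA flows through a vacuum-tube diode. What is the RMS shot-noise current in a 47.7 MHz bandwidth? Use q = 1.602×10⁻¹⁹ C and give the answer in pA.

451 pA

I_n = √(2qI·B)
2qI·B = 2 × 1.602×10⁻¹⁹ × 1.33×10⁻⁸ × 4.77×10⁷ = 2.03×10⁻¹⁹ A²
I_n = √(2.03×10⁻¹⁹) = 4.51×10⁻¹⁰ A = 451 pA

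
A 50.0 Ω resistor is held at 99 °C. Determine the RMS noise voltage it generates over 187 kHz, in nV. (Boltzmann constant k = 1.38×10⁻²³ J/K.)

T = 99 °C + 273.15 = 372.15 K
V_n = √(4kTRB)
4kTRB = 4 × 1.38×10⁻²³ × 372.15 × 5.00×10¹ × 1.87×10⁵ = 1.92×10⁻¹³ V²
V_n = √(1.92×10⁻¹³) = 4.38×10⁻⁷ V = 438 nV

438 nV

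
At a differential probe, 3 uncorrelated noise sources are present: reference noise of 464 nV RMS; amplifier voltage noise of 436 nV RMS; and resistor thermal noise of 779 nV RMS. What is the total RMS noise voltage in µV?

1.01 µV

Uncorrelated sources add in power (mean-square): V_tot = √(ΣV_i²)
V_tot = √[(4.64×10⁻⁷)² + (4.36×10⁻⁷)² + (7.79×10⁻⁷)²] = 1.01×10⁻⁶ V = 1.01 µV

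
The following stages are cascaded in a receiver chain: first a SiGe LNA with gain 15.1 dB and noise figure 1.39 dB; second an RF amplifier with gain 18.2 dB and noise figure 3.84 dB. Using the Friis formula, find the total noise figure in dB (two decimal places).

Convert to linear (a loss of L dB is a gain of −L dB): F_i = 10^(NF_i/10), G_i = 10^(G_i,dB/10)
  Stage 1: F_1 = 10^(1.39/10) = 1.377, G_1 = 10^(15.1/10) = 32.36
  Stage 2: F_2 = 10^(3.84/10) = 2.421, G_2 = 10^(18.2/10) = 66.07
Friis cascade:
  F = 1.377 + (2.421 − 1)/32.36 = 1.421
NF = 10 log₁₀(1.421) = 1.53 dB

1.53 dB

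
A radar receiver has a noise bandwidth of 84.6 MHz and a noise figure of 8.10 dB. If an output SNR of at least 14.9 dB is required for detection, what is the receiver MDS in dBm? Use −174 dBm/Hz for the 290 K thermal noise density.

−71.7 dBm

Sensitivity = −174 + 10 log₁₀(B) + NF + SNR_min
= −174 + 79.27 + 8.10 + 14.9
= −71.73 dBm → −71.7 dBm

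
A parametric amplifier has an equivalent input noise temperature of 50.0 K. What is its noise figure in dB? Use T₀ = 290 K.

0.691 dB

F = 1 + T_e/T₀ = 1 + 50.0/290 = 1.17241
NF = 10 log₁₀(1.17241) = 0.691 dB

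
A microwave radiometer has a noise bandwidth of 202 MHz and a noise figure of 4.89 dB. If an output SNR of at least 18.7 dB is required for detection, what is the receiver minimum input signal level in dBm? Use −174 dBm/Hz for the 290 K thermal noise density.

Sensitivity = −174 + 10 log₁₀(B) + NF + SNR_min
= −174 + 83.05 + 4.89 + 18.7
= −67.36 dBm → −67.4 dBm

−67.4 dBm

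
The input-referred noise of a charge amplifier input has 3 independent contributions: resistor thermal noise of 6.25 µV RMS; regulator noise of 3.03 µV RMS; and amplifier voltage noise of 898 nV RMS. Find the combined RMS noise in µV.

Uncorrelated sources add in power (mean-square): V_tot = √(ΣV_i²)
V_tot = √[(6.25×10⁻⁶)² + (3.03×10⁻⁶)² + (8.98×10⁻⁷)²] = 7.00×10⁻⁶ V = 7.00 µV

7.00 µV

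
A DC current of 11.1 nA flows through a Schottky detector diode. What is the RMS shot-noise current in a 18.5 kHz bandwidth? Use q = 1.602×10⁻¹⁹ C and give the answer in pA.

8.11 pA

I_n = √(2qI·B)
2qI·B = 2 × 1.602×10⁻¹⁹ × 1.11×10⁻⁸ × 1.85×10⁴ = 6.58×10⁻²³ A²
I_n = √(6.58×10⁻²³) = 8.11×10⁻¹² A = 8.11 pA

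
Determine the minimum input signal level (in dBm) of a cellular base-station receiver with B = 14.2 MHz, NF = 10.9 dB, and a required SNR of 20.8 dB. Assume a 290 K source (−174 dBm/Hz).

−70.8 dBm

Sensitivity = −174 + 10 log₁₀(B) + NF + SNR_min
= −174 + 71.52 + 10.9 + 20.8
= −70.78 dBm → −70.8 dBm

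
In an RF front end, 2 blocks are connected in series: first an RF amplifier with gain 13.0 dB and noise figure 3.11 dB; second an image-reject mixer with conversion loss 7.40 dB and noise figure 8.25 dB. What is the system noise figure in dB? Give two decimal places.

3.68 dB

Convert to linear (a loss of L dB is a gain of −L dB): F_i = 10^(NF_i/10), G_i = 10^(G_i,dB/10)
  Stage 1: F_1 = 10^(3.11/10) = 2.046, G_1 = 10^(13.0/10) = 19.95
  Stage 2: F_2 = 10^(8.25/10) = 6.683, G_2 = 10^(−7.40/10) = 0.1820
Friis cascade:
  F = 2.046 + (6.683 − 1)/19.95 = 2.331
NF = 10 log₁₀(2.331) = 3.68 dB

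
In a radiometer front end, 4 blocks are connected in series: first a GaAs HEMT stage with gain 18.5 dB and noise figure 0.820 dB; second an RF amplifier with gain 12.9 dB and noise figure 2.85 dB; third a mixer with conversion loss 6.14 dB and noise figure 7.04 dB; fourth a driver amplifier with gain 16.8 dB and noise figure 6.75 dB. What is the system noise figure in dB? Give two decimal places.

0.92 dB

Convert to linear (a loss of L dB is a gain of −L dB): F_i = 10^(NF_i/10), G_i = 10^(G_i,dB/10)
  Stage 1: F_1 = 10^(0.820/10) = 1.208, G_1 = 10^(18.5/10) = 70.79
  Stage 2: F_2 = 10^(2.85/10) = 1.928, G_2 = 10^(12.9/10) = 19.50
  Stage 3: F_3 = 10^(7.04/10) = 5.058, G_3 = 10^(−6.14/10) = 0.2432
  Stage 4: F_4 = 10^(6.75/10) = 4.732, G_4 = 10^(16.8/10) = 47.86
Friis cascade:
  F = 1.208 + (1.928 − 1)/70.79 + (5.058 − 1)/1380 + (4.732 − 1)/335.7 = 1.235
NF = 10 log₁₀(1.235) = 0.92 dB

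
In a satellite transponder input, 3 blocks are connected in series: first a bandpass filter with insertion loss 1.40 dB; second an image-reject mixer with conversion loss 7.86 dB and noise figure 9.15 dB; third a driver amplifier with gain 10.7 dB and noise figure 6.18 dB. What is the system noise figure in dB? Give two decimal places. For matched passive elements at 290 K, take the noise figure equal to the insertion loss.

Convert to linear (a loss of L dB is a gain of −L dB): F_i = 10^(NF_i/10), G_i = 10^(G_i,dB/10)
  Stage 1: F_1 = 10^(1.40/10) = 1.380, G_1 = 10^(−1.40/10) = 0.7244
  Stage 2: F_2 = 10^(9.15/10) = 8.222, G_2 = 10^(−7.86/10) = 0.1637
  Stage 3: F_3 = 10^(6.18/10) = 4.150, G_3 = 10^(10.7/10) = 11.75
Friis cascade:
  F = 1.380 + (8.222 − 1)/0.7244 + (4.150 − 1)/0.1186 = 37.91
NF = 10 log₁₀(37.91) = 15.79 dB

15.79 dB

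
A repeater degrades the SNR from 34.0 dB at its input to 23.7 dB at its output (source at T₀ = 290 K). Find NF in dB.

NF (dB) = SNR_in(dB) − SNR_out(dB) when the source is at T₀
NF = 34.0 − 23.7 = 10.3 dB

10.3 dB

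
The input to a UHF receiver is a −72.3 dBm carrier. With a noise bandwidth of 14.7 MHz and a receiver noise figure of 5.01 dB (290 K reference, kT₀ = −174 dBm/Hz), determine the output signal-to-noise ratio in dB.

25.0 dB

Noise floor: N = −174 + 10 log₁₀(B) + NF
10 log₁₀(1.47×10⁷) = 71.67 dB
N = −174 + 71.67 + 5.01 = −97.32 dBm
SNR = P_sig − N = −72.3 − (−97.32) = 25.02 dB → 25.0 dB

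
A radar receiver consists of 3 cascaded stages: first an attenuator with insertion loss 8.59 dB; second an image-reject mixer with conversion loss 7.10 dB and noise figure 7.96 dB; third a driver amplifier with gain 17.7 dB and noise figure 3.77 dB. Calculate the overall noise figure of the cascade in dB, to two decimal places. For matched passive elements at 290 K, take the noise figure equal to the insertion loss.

Convert to linear (a loss of L dB is a gain of −L dB): F_i = 10^(NF_i/10), G_i = 10^(G_i,dB/10)
  Stage 1: F_1 = 10^(8.59/10) = 7.228, G_1 = 10^(−8.59/10) = 0.1384
  Stage 2: F_2 = 10^(7.96/10) = 6.252, G_2 = 10^(−7.10/10) = 0.1950
  Stage 3: F_3 = 10^(3.77/10) = 2.382, G_3 = 10^(17.7/10) = 58.88
Friis cascade:
  F = 7.228 + (6.252 − 1)/0.1384 + (2.382 − 1)/0.02698 = 96.43
NF = 10 log₁₀(96.43) = 19.84 dB

19.84 dB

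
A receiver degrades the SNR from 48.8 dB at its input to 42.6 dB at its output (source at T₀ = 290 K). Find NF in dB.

NF (dB) = SNR_in(dB) − SNR_out(dB) when the source is at T₀
NF = 48.8 − 42.6 = 6.2 dB

6.2 dB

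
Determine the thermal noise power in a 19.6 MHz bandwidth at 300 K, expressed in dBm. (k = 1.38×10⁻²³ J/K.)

P_n = kTB = 1.38×10⁻²³ × 300 × 1.96×10⁷ = 8.11×10⁻¹⁴ W
In dBm: 10 log₁₀(8.11×10⁻¹⁴ / 10⁻³) = −100.9 dBm

−100.9 dBm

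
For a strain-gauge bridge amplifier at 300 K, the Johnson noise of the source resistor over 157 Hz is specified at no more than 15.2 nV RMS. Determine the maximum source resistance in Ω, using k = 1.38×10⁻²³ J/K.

88.9 Ω

Johnson–Nyquist: V_n = √(4kTRB) ⇒ R = V_n² / (4kTB)
4kTB = 4 × 1.38×10⁻²³ × 300 × 1.57×10² = 2.60×10⁻¹⁸
R = (1.52×10⁻⁸)² / 2.60×10⁻¹⁸ = 8.89×10¹ Ω = 88.9 Ω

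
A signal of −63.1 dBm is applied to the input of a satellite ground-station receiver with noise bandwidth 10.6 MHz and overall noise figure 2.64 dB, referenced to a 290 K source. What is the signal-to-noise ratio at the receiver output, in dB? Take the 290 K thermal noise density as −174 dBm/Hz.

38.0 dB

Noise floor: N = −174 + 10 log₁₀(B) + NF
10 log₁₀(1.06×10⁷) = 70.25 dB
N = −174 + 70.25 + 2.64 = −101.11 dBm
SNR = P_sig − N = −63.1 − (−101.11) = 38.01 dB → 38.0 dB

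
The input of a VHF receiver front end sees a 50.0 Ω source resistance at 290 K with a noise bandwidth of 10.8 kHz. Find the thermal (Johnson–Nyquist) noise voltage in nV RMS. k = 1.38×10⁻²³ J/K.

93.0 nV

V_n = √(4kTRB)
4kTRB = 4 × 1.38×10⁻²³ × 290 × 5.00×10¹ × 1.08×10⁴ = 8.64×10⁻¹⁵ V²
V_n = √(8.64×10⁻¹⁵) = 9.30×10⁻⁸ V = 93.0 nV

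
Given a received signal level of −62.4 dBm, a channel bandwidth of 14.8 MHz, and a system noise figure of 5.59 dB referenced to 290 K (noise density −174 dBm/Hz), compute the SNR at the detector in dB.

34.3 dB

Noise floor: N = −174 + 10 log₁₀(B) + NF
10 log₁₀(1.48×10⁷) = 71.7 dB
N = −174 + 71.7 + 5.59 = −96.71 dBm
SNR = P_sig − N = −62.4 − (−96.71) = 34.31 dB → 34.3 dB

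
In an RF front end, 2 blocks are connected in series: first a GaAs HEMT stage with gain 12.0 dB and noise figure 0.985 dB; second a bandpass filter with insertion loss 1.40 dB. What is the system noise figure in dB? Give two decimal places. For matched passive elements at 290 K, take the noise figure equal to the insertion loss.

1.07 dB

Convert to linear (a loss of L dB is a gain of −L dB): F_i = 10^(NF_i/10), G_i = 10^(G_i,dB/10)
  Stage 1: F_1 = 10^(0.985/10) = 1.255, G_1 = 10^(12.0/10) = 15.85
  Stage 2: F_2 = 10^(1.40/10) = 1.380, G_2 = 10^(−1.40/10) = 0.7244
Friis cascade:
  F = 1.255 + (1.380 − 1)/15.85 = 1.279
NF = 10 log₁₀(1.279) = 1.07 dB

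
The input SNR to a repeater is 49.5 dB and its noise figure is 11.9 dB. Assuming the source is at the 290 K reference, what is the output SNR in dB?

37.6 dB

By definition F = SNR_in/SNR_out, so in dB: SNR_out = SNR_in − NF
SNR_out = 49.5 − 11.9 = 37.6 dB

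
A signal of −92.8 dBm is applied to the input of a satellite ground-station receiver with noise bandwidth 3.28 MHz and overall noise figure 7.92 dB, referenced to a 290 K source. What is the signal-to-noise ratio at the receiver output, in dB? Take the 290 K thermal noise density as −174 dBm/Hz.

Noise floor: N = −174 + 10 log₁₀(B) + NF
10 log₁₀(3.28×10⁶) = 65.16 dB
N = −174 + 65.16 + 7.92 = −100.92 dBm
SNR = P_sig − N = −92.8 − (−100.92) = 8.12 dB → 8.1 dB

8.1 dB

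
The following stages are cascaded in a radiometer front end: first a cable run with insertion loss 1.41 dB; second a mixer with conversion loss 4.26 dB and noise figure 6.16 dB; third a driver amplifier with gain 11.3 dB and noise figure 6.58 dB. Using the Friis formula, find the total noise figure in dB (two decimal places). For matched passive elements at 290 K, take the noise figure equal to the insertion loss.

Convert to linear (a loss of L dB is a gain of −L dB): F_i = 10^(NF_i/10), G_i = 10^(G_i,dB/10)
  Stage 1: F_1 = 10^(1.41/10) = 1.384, G_1 = 10^(−1.41/10) = 0.7228
  Stage 2: F_2 = 10^(6.16/10) = 4.130, G_2 = 10^(−4.26/10) = 0.3750
  Stage 3: F_3 = 10^(6.58/10) = 4.550, G_3 = 10^(11.3/10) = 13.49
Friis cascade:
  F = 1.384 + (4.130 − 1)/0.7228 + (4.550 − 1)/0.2710 = 18.81
NF = 10 log₁₀(18.81) = 12.74 dB

12.74 dB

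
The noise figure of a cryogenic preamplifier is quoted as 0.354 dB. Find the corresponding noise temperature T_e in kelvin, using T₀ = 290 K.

24.6 K

F = 10^(0.354/10) = 1.08493
T_e = (F − 1)·T₀ = (1.08493 − 1) × 290 = 24.6 K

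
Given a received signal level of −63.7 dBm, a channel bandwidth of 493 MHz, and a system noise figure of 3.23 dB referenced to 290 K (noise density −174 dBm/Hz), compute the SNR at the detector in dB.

20.1 dB

Noise floor: N = −174 + 10 log₁₀(B) + NF
10 log₁₀(4.93×10⁸) = 86.93 dB
N = −174 + 86.93 + 3.23 = −83.84 dBm
SNR = P_sig − N = −63.7 − (−83.84) = 20.14 dB → 20.1 dB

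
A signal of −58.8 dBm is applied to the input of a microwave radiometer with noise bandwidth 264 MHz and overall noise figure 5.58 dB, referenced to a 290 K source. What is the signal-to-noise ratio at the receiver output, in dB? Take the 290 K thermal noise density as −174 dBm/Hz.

Noise floor: N = −174 + 10 log₁₀(B) + NF
10 log₁₀(2.64×10⁸) = 84.22 dB
N = −174 + 84.22 + 5.58 = −84.20 dBm
SNR = P_sig − N = −58.8 − (−84.20) = 25.40 dB → 25.4 dB

25.4 dB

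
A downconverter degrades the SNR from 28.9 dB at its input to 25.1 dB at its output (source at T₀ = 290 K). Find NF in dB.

3.8 dB

NF (dB) = SNR_in(dB) − SNR_out(dB) when the source is at T₀
NF = 28.9 − 25.1 = 3.8 dB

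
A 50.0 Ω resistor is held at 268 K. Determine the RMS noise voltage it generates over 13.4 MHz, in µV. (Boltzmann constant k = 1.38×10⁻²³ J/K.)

V_n = √(4kTRB)
4kTRB = 4 × 1.38×10⁻²³ × 268 × 5.00×10¹ × 1.34×10⁷ = 9.91×10⁻¹² V²
V_n = √(9.91×10⁻¹²) = 3.15×10⁻⁶ V = 3.15 µV

3.15 µV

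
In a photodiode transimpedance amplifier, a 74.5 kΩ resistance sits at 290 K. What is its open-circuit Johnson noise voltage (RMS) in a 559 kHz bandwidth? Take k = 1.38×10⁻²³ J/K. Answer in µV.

25.8 µV

V_n = √(4kTRB)
4kTRB = 4 × 1.38×10⁻²³ × 290 × 7.45×10⁴ × 5.59×10⁵ = 6.67×10⁻¹⁰ V²
V_n = √(6.67×10⁻¹⁰) = 2.58×10⁻⁵ V = 25.8 µV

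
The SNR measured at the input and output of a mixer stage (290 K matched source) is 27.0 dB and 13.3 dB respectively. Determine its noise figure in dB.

NF (dB) = SNR_in(dB) − SNR_out(dB) when the source is at T₀
NF = 27.0 − 13.3 = 13.7 dB

13.7 dB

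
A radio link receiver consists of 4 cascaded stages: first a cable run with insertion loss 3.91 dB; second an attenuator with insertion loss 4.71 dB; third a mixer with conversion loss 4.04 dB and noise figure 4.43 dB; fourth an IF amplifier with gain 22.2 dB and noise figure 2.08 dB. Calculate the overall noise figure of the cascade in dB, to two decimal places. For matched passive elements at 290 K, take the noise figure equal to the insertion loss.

14.99 dB

Convert to linear (a loss of L dB is a gain of −L dB): F_i = 10^(NF_i/10), G_i = 10^(G_i,dB/10)
  Stage 1: F_1 = 10^(3.91/10) = 2.460, G_1 = 10^(−3.91/10) = 0.4064
  Stage 2: F_2 = 10^(4.71/10) = 2.958, G_2 = 10^(−4.71/10) = 0.3381
  Stage 3: F_3 = 10^(4.43/10) = 2.773, G_3 = 10^(−4.04/10) = 0.3945
  Stage 4: F_4 = 10^(2.08/10) = 1.614, G_4 = 10^(22.2/10) = 166.0
Friis cascade:
  F = 2.460 + (2.958 − 1)/0.4064 + (2.773 − 1)/0.1374 + (1.614 − 1)/0.05420 = 31.52
NF = 10 log₁₀(31.52) = 14.99 dB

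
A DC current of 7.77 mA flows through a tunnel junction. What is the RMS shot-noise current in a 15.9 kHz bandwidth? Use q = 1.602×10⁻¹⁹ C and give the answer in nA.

I_n = √(2qI·B)
2qI·B = 2 × 1.602×10⁻¹⁹ × 7.77×10⁻³ × 1.59×10⁴ = 3.96×10⁻¹⁷ A²
I_n = √(3.96×10⁻¹⁷) = 6.29×10⁻⁹ A = 6.29 nA

6.29 nA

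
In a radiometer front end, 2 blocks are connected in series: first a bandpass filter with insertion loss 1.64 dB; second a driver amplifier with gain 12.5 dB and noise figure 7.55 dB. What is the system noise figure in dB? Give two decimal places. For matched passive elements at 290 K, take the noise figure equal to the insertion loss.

Convert to linear (a loss of L dB is a gain of −L dB): F_i = 10^(NF_i/10), G_i = 10^(G_i,dB/10)
  Stage 1: F_1 = 10^(1.64/10) = 1.459, G_1 = 10^(−1.64/10) = 0.6855
  Stage 2: F_2 = 10^(7.55/10) = 5.689, G_2 = 10^(12.5/10) = 17.78
Friis cascade:
  F = 1.459 + (5.689 − 1)/0.6855 = 8.299
NF = 10 log₁₀(8.299) = 9.19 dB

9.19 dB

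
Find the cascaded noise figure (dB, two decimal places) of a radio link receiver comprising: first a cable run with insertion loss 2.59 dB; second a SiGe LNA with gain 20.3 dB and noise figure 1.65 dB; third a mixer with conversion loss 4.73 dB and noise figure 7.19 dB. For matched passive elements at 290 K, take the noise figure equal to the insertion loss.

Convert to linear (a loss of L dB is a gain of −L dB): F_i = 10^(NF_i/10), G_i = 10^(G_i,dB/10)
  Stage 1: F_1 = 10^(2.59/10) = 1.816, G_1 = 10^(−2.59/10) = 0.5508
  Stage 2: F_2 = 10^(1.65/10) = 1.462, G_2 = 10^(20.3/10) = 107.2
  Stage 3: F_3 = 10^(7.19/10) = 5.236, G_3 = 10^(−4.73/10) = 0.3365
Friis cascade:
  F = 1.816 + (1.462 − 1)/0.5508 + (5.236 − 1)/59.02 = 2.726
NF = 10 log₁₀(2.726) = 4.36 dB

4.36 dB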